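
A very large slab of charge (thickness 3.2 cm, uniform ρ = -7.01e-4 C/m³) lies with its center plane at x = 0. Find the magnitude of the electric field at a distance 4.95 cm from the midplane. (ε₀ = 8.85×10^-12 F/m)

The point |x| = 4.95 cm lies outside the slab (half-thickness 0.016 m). A symmetric pillbox spanning the full slab encloses Q_enc = ρ·d·A.
Flux = 2EA ⇒ E = |ρ|d/(2ε₀), independent of distance outside.
E = (7.01e-4)(0.032)/(2·8.85×10^-12) = 1.27e6 N/C.

|E| ≈ 1.27×10^6 N/C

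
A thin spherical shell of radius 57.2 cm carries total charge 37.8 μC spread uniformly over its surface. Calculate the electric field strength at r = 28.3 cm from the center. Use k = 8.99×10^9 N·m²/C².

Take a concentric spherical Gaussian surface of radius r = 28.3 cm (inside the shell, r < 57.2 cm).
All the charge is outside the Gaussian surface: Q_enc = 0, hence E = 0 everywhere inside the shell.

E = 0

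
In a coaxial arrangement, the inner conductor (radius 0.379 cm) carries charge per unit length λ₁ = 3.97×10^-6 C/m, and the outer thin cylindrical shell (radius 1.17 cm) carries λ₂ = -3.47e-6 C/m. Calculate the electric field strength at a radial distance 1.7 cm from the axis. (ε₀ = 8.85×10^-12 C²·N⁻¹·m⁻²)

5.29e5 V/m

Coaxial Gaussian cylinder, radius r = 1.7 cm, length L (r > 1.17 cm, enclosing both).
λ_enc = λ₁ + λ₂ = (3.97×10^-6) + (-3.47e-6) = 5.00×10^-7 C/m.
Applying ∮E·dA = Q_enc/ε₀ with the end caps contributing no flux:
E = |λ_enc|/(2πε₀r) = (5.00e-7)/(2π·8.85×10^-12·0.017) = 5.29×10^5 N/C.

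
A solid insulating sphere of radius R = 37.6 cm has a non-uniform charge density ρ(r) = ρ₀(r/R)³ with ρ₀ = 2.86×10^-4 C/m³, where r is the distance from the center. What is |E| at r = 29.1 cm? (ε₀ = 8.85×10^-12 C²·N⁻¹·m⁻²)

|E| ≈ 7.27e5 N/C

Use a concentric Gaussian sphere at r = 29.1 cm (r < R).
Q_enc = ∫₀^r ρ(r')·4πr'² dr' = (4πρ₀/R³) ∫₀^r r'^5 dr' = 4πρ₀ r^6/(6·R³) = 6.843×10^-6 C.
By Gauss's law, ∮E·dA = E·4πr² = Q_enc/ε₀.
E = |Q_enc|/(4πε₀r²) = (6.843×10^-6)/(4π·8.85×10^-12·(0.291)²) = 7.27×10^5 N/C.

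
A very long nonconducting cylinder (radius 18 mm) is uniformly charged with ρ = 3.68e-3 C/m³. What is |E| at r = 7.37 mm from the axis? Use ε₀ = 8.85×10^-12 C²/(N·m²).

Take a coaxial cylindrical Gaussian surface of radius r = 7.37 mm and length L (r < R).
Enclosed charge per unit length: λ_enc = ρ·πr² = (3.68×10^-3)π(0.00737)² = 6.28e-7 C/m.
Since E is radial and uniform over the curved surface, Φ = E·2πrL = Q_enc/ε₀ = λ_enc L/ε₀.
E = |λ_enc|/(2πε₀r) = (6.28×10^-7)/(2π·8.85×10^-12·0.00737) = 1.53e6 N/C.

E = 1.53e6 N/C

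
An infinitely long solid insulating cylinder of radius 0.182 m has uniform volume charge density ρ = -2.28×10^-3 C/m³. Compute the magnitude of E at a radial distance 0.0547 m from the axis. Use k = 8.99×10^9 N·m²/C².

E ≈ 7.04×10^6 V/m

Choose a coaxial cylinder of radius r = 0.0547 m (arbitrary length L) as the Gaussian surface (r < R).
Charge inside radius r per length L is ρ·πr²·L, so λ_enc = ρπr² = -2.143×10^-5 C/m.
By Gauss's law (flux through the curved wall only), E·2πrL = λ_enc L/ε₀.
E = 2k|λ_enc|/r = 2(8.99×10^9)(2.143×10^-5)/(0.0547) = 7.04e6 N/C.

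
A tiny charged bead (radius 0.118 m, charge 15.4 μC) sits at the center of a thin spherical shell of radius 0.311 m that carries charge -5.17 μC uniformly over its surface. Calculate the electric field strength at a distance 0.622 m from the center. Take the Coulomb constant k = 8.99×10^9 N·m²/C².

Take a concentric spherical Gaussian surface of radius r = 0.622 m (r > 0.311 m, enclosing both).
Q_enc = (15.4 μC) + (-5.17 μC) = 1.023×10^-5 C.
By Gauss's law, ∮E·dA = E·4πr² = Q_enc/ε₀.
E = k|Q_enc|/r² = (8.99×10^9)(1.023×10^-5)/(0.622)² = 2.38×10^5 N/C.

2.38e5 V/m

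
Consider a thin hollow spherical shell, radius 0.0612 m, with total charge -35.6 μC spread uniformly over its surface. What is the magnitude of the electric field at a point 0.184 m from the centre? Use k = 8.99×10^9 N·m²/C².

E ≈ 9.45e6 V/m

By spherical symmetry E is radial; choose a Gaussian sphere of radius r = 0.184 m (r > 0.0612 m).
The entire shell is enclosed: Q_enc = -3.56×10^-5 C.
Since E is radial and uniform over the Gaussian sphere, Φ = E·4πr² = Q_enc/ε₀.
E = k|Q_enc|/r² = (8.99×10^9)(3.56×10^-5)/(0.184)² = 9.45e6 N/C.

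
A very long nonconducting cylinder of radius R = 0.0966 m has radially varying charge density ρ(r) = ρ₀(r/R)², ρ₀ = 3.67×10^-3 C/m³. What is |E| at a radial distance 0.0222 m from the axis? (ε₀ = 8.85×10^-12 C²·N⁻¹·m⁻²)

Take a coaxial cylindrical Gaussian surface of radius r = 0.0222 m and length L (r < R).
λ_enc = ∫₀^r ρ(r')·2πr' dr' = (2πρ₀/R²)·r^4/4 = 1.501×10^-7 C/m.
Applying ∮E·dA = Q_enc/ε₀ with the end caps contributing no flux:
E = |λ_enc|/(2πε₀r) = (1.501e-7)/(2π·8.85×10^-12·0.0222) = 1.22×10^5 N/C.

1.22×10^5 V/m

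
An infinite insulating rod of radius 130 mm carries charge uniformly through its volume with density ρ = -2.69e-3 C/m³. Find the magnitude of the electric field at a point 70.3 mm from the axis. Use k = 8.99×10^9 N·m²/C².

Choose a coaxial cylinder of radius r = 70.3 mm (arbitrary length L) as the Gaussian surface (r < R).
Charge inside radius r per length L is ρ·πr²·L, so λ_enc = ρπr² = -4.177×10^-5 C/m.
Gauss's law: E·2πrL = λ_enc L/ε₀.
E = 2k|λ_enc|/r = 2(8.99×10^9)(4.177×10^-5)/(0.0703) = 1.07e7 N/C.

1.07×10^7 N/C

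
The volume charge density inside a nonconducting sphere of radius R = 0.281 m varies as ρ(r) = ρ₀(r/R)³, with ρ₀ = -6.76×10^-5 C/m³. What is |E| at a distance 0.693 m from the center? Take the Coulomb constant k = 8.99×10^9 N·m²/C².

E = 5.88×10^4 N/C

Take a concentric spherical Gaussian surface of radius r = 0.693 m (r > R, all charge enclosed).
Q_enc = 4π ∫₀^R ρ₀(r'/R)^3 r'² dr' = 4πρ₀R³/6 = -3.141×10^-6 C.
Since E is radial and uniform over the Gaussian sphere, Φ = E·4πr² = Q_enc/ε₀.
E = k|Q_enc|/r² = (8.99×10^9)(3.141×10^-6)/(0.693)² = 5.88×10^4 N/C.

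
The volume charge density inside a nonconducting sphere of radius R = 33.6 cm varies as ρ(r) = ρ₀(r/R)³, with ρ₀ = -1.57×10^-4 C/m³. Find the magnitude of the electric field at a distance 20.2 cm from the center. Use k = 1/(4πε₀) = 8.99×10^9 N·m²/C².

1.30×10^5 N/C

Symmetry ⇒ E = E(r) r̂. Gaussian sphere of radius r = 20.2 cm (r < R).
Integrate the density: Q_enc = 4π ∫₀^r ρ₀(r'/R)^3 r'² dr' = 4πρ₀ r^6/(6·R³) = -5.889×10^-7 C.
Gauss's law: E·4πr² = Q_enc/ε₀.
E = k|Q_enc|/r² = (8.99×10^9)(5.889e-7)/(0.202)² = 1.30e5 N/C.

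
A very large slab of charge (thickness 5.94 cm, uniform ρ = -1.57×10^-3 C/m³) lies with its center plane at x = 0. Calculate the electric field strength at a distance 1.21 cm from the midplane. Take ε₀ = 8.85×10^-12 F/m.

|E| = 2.15×10^6 N/C

By symmetry E is perpendicular to the slab. A Gaussian pillbox from −1.21 cm to +1.21 cm (face area A) lies entirely within the slab.
Q_enc = ρ·(2x)·A and flux = 2EA, so 2EA = 2ρxA/ε₀ ⇒ E = |ρ|x/ε₀.
E = (1.57×10^-3)(0.0121)/(8.85×10^-12) = 2.15×10^6 N/C.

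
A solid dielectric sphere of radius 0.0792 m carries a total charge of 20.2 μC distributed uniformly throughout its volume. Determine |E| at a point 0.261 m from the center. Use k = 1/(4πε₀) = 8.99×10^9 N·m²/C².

Symmetry ⇒ E = E(r) r̂. Gaussian sphere of radius r = 0.261 m (r > R, so the entire charge is enclosed).
Q_enc = 20.2 μC = 2.02e-5 C.
Since E is radial and uniform over the Gaussian sphere, Φ = E·4πr² = Q_enc/ε₀.
E = k|Q_enc|/r² = (8.99×10^9)(2.02e-5)/(0.261)² = 2.67e6 N/C.

E = 2.67×10^6 V/m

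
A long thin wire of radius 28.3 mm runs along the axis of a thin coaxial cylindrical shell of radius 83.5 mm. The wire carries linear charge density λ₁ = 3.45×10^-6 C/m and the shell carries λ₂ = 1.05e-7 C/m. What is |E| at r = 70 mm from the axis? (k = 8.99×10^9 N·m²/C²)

E ≈ 8.86×10^5 V/m

Coaxial Gaussian cylinder, radius r = 70 mm, length L (between the conductors, 28.3 mm < r < 83.5 mm).
The shell at 83.5 mm lies outside the Gaussian surface, so λ_enc = λ₁ = 3.45×10^-6 C/m.
Applying ∮E·dA = Q_enc/ε₀ with the end caps contributing no flux:
E = 2k|λ_enc|/r = 2(8.99×10^9)(3.45×10^-6)/(0.07) = 8.86×10^5 N/C.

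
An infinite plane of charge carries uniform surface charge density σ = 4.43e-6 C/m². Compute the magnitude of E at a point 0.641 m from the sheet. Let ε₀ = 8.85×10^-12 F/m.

|E| ≈ 2.50e5 N/C

The symmetry is planar: E is normal to the sheet and the same magnitude on both sides. Take a pillbox straddling the sheet with end-cap area A.
Only the two end caps contribute flux: Φ = 2EA. With Q_enc = σA, Gauss's law gives E = |σ|/(2ε₀).
E = |σ|/(2ε₀) = (4.43×10^-6)/(2·8.85×10^-12) = 2.50e5 N/C.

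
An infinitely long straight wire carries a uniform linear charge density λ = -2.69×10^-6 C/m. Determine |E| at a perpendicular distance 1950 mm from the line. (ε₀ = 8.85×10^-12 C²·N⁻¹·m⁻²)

|E| = 2.48×10^4 N/C

By cylindrical symmetry E is radial; use a coaxial Gaussian cylinder of radius 1950 mm and length L.
Q_enc = λL, so λ_enc = -2.69e-6 C/m.
By Gauss's law (flux through the curved wall only), E·2πrL = λ_enc L/ε₀.
E = |λ_enc|/(2πε₀r) = (2.69×10^-6)/(2π·8.85×10^-12·1.95) = 2.48e4 N/C.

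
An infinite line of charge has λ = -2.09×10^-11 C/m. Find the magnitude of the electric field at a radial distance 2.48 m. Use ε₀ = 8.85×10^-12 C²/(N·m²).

Take a coaxial cylindrical Gaussian surface of radius r = 2.48 m and length L.
Q_enc = λL, so λ_enc = -2.09×10^-11 C/m.
Applying ∮E·dA = Q_enc/ε₀ with the end caps contributing no flux:
E = |λ_enc|/(2πε₀r) = (2.09×10^-11)/(2π·8.85×10^-12·2.48) = 0.152 N/C.

|E| ≈ 0.152 V/m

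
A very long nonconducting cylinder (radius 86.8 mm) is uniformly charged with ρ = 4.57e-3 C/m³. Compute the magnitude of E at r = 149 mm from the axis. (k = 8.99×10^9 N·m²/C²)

1.31e7 N/C

Choose a coaxial cylinder of radius r = 149 mm (arbitrary length L) as the Gaussian surface (r > 86.8 mm, full cross-section enclosed).
λ_enc = ρ·πR² = (4.57×10^-3)π(0.0868)² = 1.082×10^-4 C/m.
By Gauss's law (flux through the curved wall only), E·2πrL = λ_enc L/ε₀.
E = 2k|λ_enc|/r = 2(8.99×10^9)(1.082×10^-4)/(0.149) = 1.31×10^7 N/C.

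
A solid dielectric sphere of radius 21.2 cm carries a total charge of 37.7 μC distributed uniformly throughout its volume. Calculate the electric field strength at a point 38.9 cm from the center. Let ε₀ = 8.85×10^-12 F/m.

Use a concentric Gaussian sphere at r = 38.9 cm (r > R, so the entire charge is enclosed).
Q_enc = 37.7 μC = 3.77×10^-5 C.
By Gauss's law, ∮E·dA = E·4πr² = Q_enc/ε₀.
E = |Q_enc|/(4πε₀r²) = (3.77×10^-5)/(4π·8.85×10^-12·(0.389)²) = 2.24×10^6 N/C.

|E| ≈ 2.24×10^6 N/C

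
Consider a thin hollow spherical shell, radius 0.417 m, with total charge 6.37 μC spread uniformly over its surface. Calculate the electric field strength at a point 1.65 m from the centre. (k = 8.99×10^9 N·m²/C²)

|E| = 2.10×10^4 V/m

Use a concentric Gaussian sphere at r = 1.65 m (r > 0.417 m).
The entire shell is enclosed: Q_enc = 6.37e-6 C.
Since E is radial and uniform over the Gaussian sphere, Φ = E·4πr² = Q_enc/ε₀.
E = k|Q_enc|/r² = (8.99×10^9)(6.37×10^-6)/(1.65)² = 2.10×10^4 N/C.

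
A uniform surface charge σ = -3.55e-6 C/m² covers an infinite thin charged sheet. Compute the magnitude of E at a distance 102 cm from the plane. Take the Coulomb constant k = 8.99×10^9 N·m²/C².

By planar symmetry E is perpendicular to the sheet and uniform; use a Gaussian pillbox with flat faces of area A on each side of the sheet.
Only the two end caps contribute flux: Φ = 2EA. With Q_enc = σA, Gauss's law gives E = |σ|/(2ε₀).
E = 2πk|σ| = 2π(8.99×10^9)(3.55e-6) = 2.01e5 N/C.

|E| ≈ 2.01e5 N/C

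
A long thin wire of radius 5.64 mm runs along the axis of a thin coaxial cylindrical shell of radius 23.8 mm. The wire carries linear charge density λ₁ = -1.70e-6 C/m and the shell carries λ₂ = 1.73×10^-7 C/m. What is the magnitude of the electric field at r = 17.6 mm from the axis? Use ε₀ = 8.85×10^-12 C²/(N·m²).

By cylindrical symmetry E is radial; use a coaxial Gaussian cylinder of radius 17.6 mm and length L (between the conductors, 5.64 mm < r < 23.8 mm).
Only the inner wire is enclosed; the outer shell contributes nothing inside itself. λ_enc = λ₁ = -1.70e-6 C/m.
Since E is radial and uniform over the curved surface, Φ = E·2πrL = Q_enc/ε₀ = λ_enc L/ε₀.
E = |λ_enc|/(2πε₀r) = (1.70e-6)/(2π·8.85×10^-12·0.0176) = 1.74×10^6 N/C.

E ≈ 1.74e6 N/C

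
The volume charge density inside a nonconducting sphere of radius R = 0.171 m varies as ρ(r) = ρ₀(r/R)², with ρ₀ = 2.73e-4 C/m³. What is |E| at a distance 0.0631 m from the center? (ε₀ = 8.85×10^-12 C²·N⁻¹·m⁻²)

|E| ≈ 5.30×10^4 N/C

Take a concentric spherical Gaussian surface of radius r = 0.0631 m (r < R).
Q_enc = ∫₀^r ρ(r')·4πr'² dr' = (4πρ₀/R²) ∫₀^r r'^4 dr' = 4πρ₀ r^5/(5·R²) = 2.347e-8 C.
Applying ∮E·dA = Q_enc/ε₀ with Φ = E(4πr²):
E = |Q_enc|/(4πε₀r²) = (2.347e-8)/(4π·8.85×10^-12·(0.0631)²) = 5.30×10^4 N/C.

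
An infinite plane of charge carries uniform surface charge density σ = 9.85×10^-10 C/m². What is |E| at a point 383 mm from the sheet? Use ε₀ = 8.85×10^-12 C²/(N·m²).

The symmetry is planar: E is normal to the sheet and the same magnitude on both sides. Take a pillbox straddling the sheet with end-cap area A.
Flux Φ = 2EA and Q_enc = σA, so 2EA = σA/ε₀ ⇒ E = |σ|/(2ε₀), independent of distance.
E = |σ|/(2ε₀) = (9.85e-10)/(2·8.85×10^-12) = 55.6 N/C.

|E| ≈ 55.6 N/C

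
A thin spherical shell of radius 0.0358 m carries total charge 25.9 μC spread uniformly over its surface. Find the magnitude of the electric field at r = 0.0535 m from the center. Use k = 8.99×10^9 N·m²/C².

E ≈ 8.13×10^7 V/m

Use a concentric Gaussian sphere at r = 0.0535 m (r > 0.0358 m).
The entire shell is enclosed: Q_enc = 2.59e-5 C.
Gauss's law: E·4πr² = Q_enc/ε₀.
E = k|Q_enc|/r² = (8.99×10^9)(2.59×10^-5)/(0.0535)² = 8.13×10^7 N/C.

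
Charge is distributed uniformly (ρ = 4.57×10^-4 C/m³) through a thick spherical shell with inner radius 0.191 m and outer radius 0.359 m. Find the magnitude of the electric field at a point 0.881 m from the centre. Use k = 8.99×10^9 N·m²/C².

Take a concentric spherical Gaussian surface of radius r = 0.881 m (r > 0.359 m, enclosing the whole shell).
Q_enc = ρ·(4π/3)(b³ − a³) = (4.57e-4)·(4π/3)·((0.359)³ − (0.191)³) = 7.523e-5 C.
By Gauss's law, ∮E·dA = E·4πr² = Q_enc/ε₀.
E = k|Q_enc|/r² = (8.99×10^9)(7.523×10^-5)/(0.881)² = 8.71e5 N/C.

E ≈ 8.71×10^5 N/C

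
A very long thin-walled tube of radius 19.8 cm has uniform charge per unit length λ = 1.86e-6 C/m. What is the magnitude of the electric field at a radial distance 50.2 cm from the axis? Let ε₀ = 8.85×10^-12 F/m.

|E| ≈ 6.66×10^4 V/m

By cylindrical symmetry E is radial; use a coaxial Gaussian cylinder of radius 50.2 cm and length L (r > 19.8 cm).
The full line charge is enclosed: λ_enc = 1.86×10^-6 C/m.
By Gauss's law (flux through the curved wall only), E·2πrL = λ_enc L/ε₀.
E = |λ_enc|/(2πε₀r) = (1.86×10^-6)/(2π·8.85×10^-12·0.502) = 6.66×10^4 N/C.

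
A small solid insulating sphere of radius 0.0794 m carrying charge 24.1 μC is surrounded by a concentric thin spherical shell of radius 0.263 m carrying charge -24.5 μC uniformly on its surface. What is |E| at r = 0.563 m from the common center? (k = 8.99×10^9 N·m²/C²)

|E| = 1.13×10^4 N/C

By spherical symmetry E is radial; choose a Gaussian sphere of radius r = 0.563 m (r > 0.263 m, enclosing both).
Q_enc = (24.1 μC) + (-24.5 μC) = -4.00×10^-7 C.
Since E is radial and uniform over the Gaussian sphere, Φ = E·4πr² = Q_enc/ε₀.
E = k|Q_enc|/r² = (8.99×10^9)(4.00×10^-7)/(0.563)² = 1.13×10^4 N/C.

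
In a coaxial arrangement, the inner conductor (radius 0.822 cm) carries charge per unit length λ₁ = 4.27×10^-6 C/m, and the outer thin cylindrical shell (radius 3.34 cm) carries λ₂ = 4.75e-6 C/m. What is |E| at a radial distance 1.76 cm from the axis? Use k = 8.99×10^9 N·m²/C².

|E| ≈ 4.36×10^6 N/C

Choose a coaxial cylinder of radius r = 1.76 cm (arbitrary length L) as the Gaussian surface (between the conductors, 0.822 cm < r < 3.34 cm).
Only the inner wire is enclosed; the outer shell contributes nothing inside itself. λ_enc = λ₁ = 4.27×10^-6 C/m.
Since E is radial and uniform over the curved surface, Φ = E·2πrL = Q_enc/ε₀ = λ_enc L/ε₀.
E = 2k|λ_enc|/r = 2(8.99×10^9)(4.27×10^-6)/(0.0176) = 4.36×10^6 N/C.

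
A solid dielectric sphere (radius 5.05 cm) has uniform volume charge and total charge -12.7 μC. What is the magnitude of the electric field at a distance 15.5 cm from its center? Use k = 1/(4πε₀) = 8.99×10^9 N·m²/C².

4.75×10^6 N/C

Symmetry ⇒ E = E(r) r̂. Gaussian sphere of radius r = 15.5 cm (r > R, so the entire charge is enclosed).
Q_enc = -12.7 μC = -1.27×10^-5 C.
Gauss's law: E·4πr² = Q_enc/ε₀.
E = k|Q_enc|/r² = (8.99×10^9)(1.27×10^-5)/(0.155)² = 4.75e6 N/C.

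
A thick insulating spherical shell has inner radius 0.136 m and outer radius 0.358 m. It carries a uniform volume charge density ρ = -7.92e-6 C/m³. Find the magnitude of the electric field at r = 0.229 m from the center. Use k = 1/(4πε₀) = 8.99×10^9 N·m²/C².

Use a concentric Gaussian sphere at r = 0.229 m (within the shell material, 0.136 m < r < 0.358 m).
Only the shell between 0.136 m and r is enclosed: Q_enc = ρ·(4π/3)(r³ − a³) = (-7.92×10^-6)·(4π/3)·((0.229)³ − (0.136)³) = -3.15×10^-7 C.
By Gauss's law, ∮E·dA = E·4πr² = Q_enc/ε₀.
E = k|Q_enc|/r² = (8.99×10^9)(3.15×10^-7)/(0.229)² = 5.40e4 N/C.

|E| = 5.40×10^4 N/C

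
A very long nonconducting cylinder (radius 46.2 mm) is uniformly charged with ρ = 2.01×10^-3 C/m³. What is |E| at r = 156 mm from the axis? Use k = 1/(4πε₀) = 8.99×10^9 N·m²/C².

Coaxial Gaussian cylinder, radius r = 156 mm, length L (r > 46.2 mm, full cross-section enclosed).
λ_enc = ρ·πR² = (2.01×10^-3)π(0.0462)² = 1.348e-5 C/m.
Since E is radial and uniform over the curved surface, Φ = E·2πrL = Q_enc/ε₀ = λ_enc L/ε₀.
E = 2k|λ_enc|/r = 2(8.99×10^9)(1.348×10^-5)/(0.156) = 1.55×10^6 N/C.

E = 1.55e6 N/C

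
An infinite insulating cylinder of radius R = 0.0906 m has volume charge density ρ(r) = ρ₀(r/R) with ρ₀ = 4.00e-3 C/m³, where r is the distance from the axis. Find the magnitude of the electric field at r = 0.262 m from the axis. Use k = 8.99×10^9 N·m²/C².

4.72e6 V/m

By cylindrical symmetry E is radial; use a coaxial Gaussian cylinder of radius 0.262 m and length L (r > R, full charge per length enclosed).
λ_enc = 2π ∫₀^R ρ₀(r'/R)^1 r' dr' = 2πρ₀R²/3 = 6.877×10^-5 C/m.
Gauss's law: E·2πrL = λ_enc L/ε₀.
E = 2k|λ_enc|/r = 2(8.99×10^9)(6.877×10^-5)/(0.262) = 4.72e6 N/C.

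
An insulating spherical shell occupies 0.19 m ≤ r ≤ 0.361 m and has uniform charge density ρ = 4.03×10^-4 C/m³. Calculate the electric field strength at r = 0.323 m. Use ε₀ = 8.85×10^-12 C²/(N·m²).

|E| ≈ 3.90×10^6 N/C

Take a concentric spherical Gaussian surface of radius r = 0.323 m (within the shell material, 0.19 m < r < 0.361 m).
Only the shell between 0.19 m and r is enclosed: Q_enc = ρ·(4π/3)(r³ − a³) = (4.03×10^-4)·(4π/3)·((0.323)³ − (0.19)³) = 4.531×10^-5 C.
By Gauss's law, ∮E·dA = E·4πr² = Q_enc/ε₀.
E = |Q_enc|/(4πε₀r²) = (4.531×10^-5)/(4π·8.85×10^-12·(0.323)²) = 3.90×10^6 N/C.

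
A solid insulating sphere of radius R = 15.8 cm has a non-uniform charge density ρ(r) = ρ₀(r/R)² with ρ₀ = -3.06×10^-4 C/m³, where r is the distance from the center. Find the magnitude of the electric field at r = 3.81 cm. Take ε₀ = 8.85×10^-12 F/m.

|E| = 1.53×10^4 V/m

Take a concentric spherical Gaussian surface of radius r = 3.81 cm (r < R).
Integrate the density: Q_enc = 4π ∫₀^r ρ₀(r'/R)^2 r'² dr' = 4πρ₀ r^5/(5·R²) = -2.473e-9 C.
Applying ∮E·dA = Q_enc/ε₀ with Φ = E(4πr²):
E = |Q_enc|/(4πε₀r²) = (2.473×10^-9)/(4π·8.85×10^-12·(0.0381)²) = 1.53×10^4 N/C.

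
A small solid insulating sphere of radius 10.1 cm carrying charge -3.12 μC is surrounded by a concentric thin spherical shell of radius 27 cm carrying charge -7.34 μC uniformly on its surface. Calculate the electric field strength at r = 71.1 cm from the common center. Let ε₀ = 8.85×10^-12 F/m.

By spherical symmetry E is radial; choose a Gaussian sphere of radius r = 71.1 cm (r > 27 cm, enclosing both).
Q_enc = (-3.12 μC) + (-7.34 μC) = -1.046×10^-5 C.
Applying ∮E·dA = Q_enc/ε₀ with Φ = E(4πr²):
E = |Q_enc|/(4πε₀r²) = (1.046×10^-5)/(4π·8.85×10^-12·(0.711)²) = 1.86×10^5 N/C.

E = 1.86×10^5 N/C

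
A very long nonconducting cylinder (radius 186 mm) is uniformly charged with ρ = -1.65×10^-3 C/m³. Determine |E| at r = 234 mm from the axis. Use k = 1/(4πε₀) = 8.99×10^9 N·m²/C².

E ≈ 1.38e7 N/C

Coaxial Gaussian cylinder, radius r = 234 mm, length L (r > 186 mm, full cross-section enclosed).
λ_enc = ρ·πR² = (-1.65×10^-3)π(0.186)² = -1.793e-4 C/m.
By Gauss's law (flux through the curved wall only), E·2πrL = λ_enc L/ε₀.
E = 2k|λ_enc|/r = 2(8.99×10^9)(1.793e-4)/(0.234) = 1.38×10^7 N/C.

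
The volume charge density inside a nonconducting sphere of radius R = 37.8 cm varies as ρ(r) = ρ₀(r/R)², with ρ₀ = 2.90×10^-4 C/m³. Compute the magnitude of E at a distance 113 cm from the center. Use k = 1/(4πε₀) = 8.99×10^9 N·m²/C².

2.77e5 N/C

Use a concentric Gaussian sphere at r = 113 cm (r > R, all charge enclosed).
Q_enc = 4π ∫₀^R ρ₀(r'/R)^2 r'² dr' = 4πρ₀R³/5 = 3.937×10^-5 C.
Applying ∮E·dA = Q_enc/ε₀ with Φ = E(4πr²):
E = k|Q_enc|/r² = (8.99×10^9)(3.937×10^-5)/(1.13)² = 2.77×10^5 N/C.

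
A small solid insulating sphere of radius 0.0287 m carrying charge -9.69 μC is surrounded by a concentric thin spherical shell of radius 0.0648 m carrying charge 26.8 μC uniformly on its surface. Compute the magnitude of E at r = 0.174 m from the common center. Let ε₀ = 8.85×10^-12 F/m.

|E| = 5.08e6 N/C

By spherical symmetry E is radial; choose a Gaussian sphere of radius r = 0.174 m (r > 0.0648 m, enclosing both).
Q_enc = (-9.69 μC) + (26.8 μC) = 1.711e-5 C.
Applying ∮E·dA = Q_enc/ε₀ with Φ = E(4πr²):
E = |Q_enc|/(4πε₀r²) = (1.711e-5)/(4π·8.85×10^-12·(0.174)²) = 5.08×10^6 N/C.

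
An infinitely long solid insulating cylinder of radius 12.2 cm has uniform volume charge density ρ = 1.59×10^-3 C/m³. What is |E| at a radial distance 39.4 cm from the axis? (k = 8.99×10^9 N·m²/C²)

E ≈ 3.39×10^6 N/C

Take a coaxial cylindrical Gaussian surface of radius r = 39.4 cm and length L (r > 12.2 cm, full cross-section enclosed).
λ_enc = ρ·πR² = (1.59e-3)π(0.122)² = 7.435×10^-5 C/m.
Since E is radial and uniform over the curved surface, Φ = E·2πrL = Q_enc/ε₀ = λ_enc L/ε₀.
E = 2k|λ_enc|/r = 2(8.99×10^9)(7.435e-5)/(0.394) = 3.39e6 N/C.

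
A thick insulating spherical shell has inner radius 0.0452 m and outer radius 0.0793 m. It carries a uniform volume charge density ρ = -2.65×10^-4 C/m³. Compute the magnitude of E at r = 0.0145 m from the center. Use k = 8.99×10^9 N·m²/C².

|E| = 0 N/C

Use a concentric Gaussian sphere at r = 0.0145 m (r < 0.0452 m, inside the empty cavity).
Q_enc = 0 (all charge lies at larger r); Gauss's law gives E = 0.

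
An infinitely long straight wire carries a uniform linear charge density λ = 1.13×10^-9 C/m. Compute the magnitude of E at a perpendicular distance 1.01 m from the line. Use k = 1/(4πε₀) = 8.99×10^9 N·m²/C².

Coaxial Gaussian cylinder, radius r = 1.01 m, length L.
Q_enc = λL, so λ_enc = 1.13×10^-9 C/m.
By Gauss's law (flux through the curved wall only), E·2πrL = λ_enc L/ε₀.
E = 2k|λ_enc|/r = 2(8.99×10^9)(1.13×10^-9)/(1.01) = 20.1 N/C.

20.1 N/C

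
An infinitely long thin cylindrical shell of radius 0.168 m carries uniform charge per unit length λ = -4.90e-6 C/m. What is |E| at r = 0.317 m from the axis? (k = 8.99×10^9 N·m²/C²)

2.78e5 V/m

Choose a coaxial cylinder of radius r = 0.317 m (arbitrary length L) as the Gaussian surface (r > 0.168 m).
The full line charge is enclosed: λ_enc = -4.90×10^-6 C/m.
Gauss's law: E·2πrL = λ_enc L/ε₀.
E = 2k|λ_enc|/r = 2(8.99×10^9)(4.90×10^-6)/(0.317) = 2.78e5 N/C.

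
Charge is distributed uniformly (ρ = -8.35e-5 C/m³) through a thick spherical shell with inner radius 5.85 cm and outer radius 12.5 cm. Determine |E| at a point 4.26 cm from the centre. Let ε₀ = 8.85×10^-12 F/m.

Symmetry ⇒ E = E(r) r̂. Gaussian sphere of radius r = 4.26 cm (r < 5.85 cm, inside the empty cavity).
No charge is enclosed, so by Gauss's law E·4πr² = 0 ⇒ E = 0.

E = 0 (no enclosed charge)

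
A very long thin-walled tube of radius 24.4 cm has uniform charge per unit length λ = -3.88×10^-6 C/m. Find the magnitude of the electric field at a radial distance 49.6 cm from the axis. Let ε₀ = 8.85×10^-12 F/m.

Take a coaxial cylindrical Gaussian surface of radius r = 49.6 cm and length L (r > 24.4 cm).
The full line charge is enclosed: λ_enc = -3.88e-6 C/m.
By Gauss's law (flux through the curved wall only), E·2πrL = λ_enc L/ε₀.
E = |λ_enc|/(2πε₀r) = (3.88×10^-6)/(2π·8.85×10^-12·0.496) = 1.41e5 N/C.

E ≈ 1.41×10^5 V/m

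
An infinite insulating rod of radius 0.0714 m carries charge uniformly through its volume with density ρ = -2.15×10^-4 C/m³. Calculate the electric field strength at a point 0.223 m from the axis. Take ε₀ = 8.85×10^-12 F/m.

Coaxial Gaussian cylinder, radius r = 0.223 m, length L (r > 0.0714 m, full cross-section enclosed).
λ_enc = ρ·πR² = (-2.15×10^-4)π(0.0714)² = -3.443e-6 C/m.
Since E is radial and uniform over the curved surface, Φ = E·2πrL = Q_enc/ε₀ = λ_enc L/ε₀.
E = |λ_enc|/(2πε₀r) = (3.443×10^-6)/(2π·8.85×10^-12·0.223) = 2.78×10^5 N/C.

E = 2.78×10^5 N/C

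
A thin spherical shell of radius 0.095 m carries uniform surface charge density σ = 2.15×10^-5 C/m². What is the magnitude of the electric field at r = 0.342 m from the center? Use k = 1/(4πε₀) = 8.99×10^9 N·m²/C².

Take a concentric spherical Gaussian surface of radius r = 0.342 m (r > 0.095 m).
The entire shell is enclosed: Q_enc = σ·4πR² = (2.15×10^-5)·4π·(0.095)² = 2.438e-6 C.
Applying ∮E·dA = Q_enc/ε₀ with Φ = E(4πr²):
E = k|Q_enc|/r² = (8.99×10^9)(2.438×10^-6)/(0.342)² = 1.87×10^5 N/C.

|E| = 1.87×10^5 V/m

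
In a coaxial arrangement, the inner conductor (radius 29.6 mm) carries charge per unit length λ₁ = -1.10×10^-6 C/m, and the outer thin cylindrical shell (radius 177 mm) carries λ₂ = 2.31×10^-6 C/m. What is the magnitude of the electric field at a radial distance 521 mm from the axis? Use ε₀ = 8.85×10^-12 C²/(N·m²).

Take a coaxial cylindrical Gaussian surface of radius r = 521 mm and length L (r > 177 mm, enclosing both).
λ_enc = λ₁ + λ₂ = (-1.10×10^-6) + (2.31e-6) = 1.21×10^-6 C/m.
Since E is radial and uniform over the curved surface, Φ = E·2πrL = Q_enc/ε₀ = λ_enc L/ε₀.
E = |λ_enc|/(2πε₀r) = (1.21×10^-6)/(2π·8.85×10^-12·0.521) = 4.18×10^4 N/C.

|E| = 4.18e4 N/C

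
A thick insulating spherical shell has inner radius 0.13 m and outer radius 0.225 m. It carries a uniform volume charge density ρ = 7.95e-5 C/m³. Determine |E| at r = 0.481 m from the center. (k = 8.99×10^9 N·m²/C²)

|E| = 1.19×10^5 V/m

Use a concentric Gaussian sphere at r = 0.481 m (r > 0.225 m, enclosing the whole shell).
Q_enc = ρ·(4π/3)(b³ − a³) = (7.95e-5)·(4π/3)·((0.225)³ − (0.13)³) = 3.062×10^-6 C.
Since E is radial and uniform over the Gaussian sphere, Φ = E·4πr² = Q_enc/ε₀.
E = k|Q_enc|/r² = (8.99×10^9)(3.062e-6)/(0.481)² = 1.19×10^5 N/C.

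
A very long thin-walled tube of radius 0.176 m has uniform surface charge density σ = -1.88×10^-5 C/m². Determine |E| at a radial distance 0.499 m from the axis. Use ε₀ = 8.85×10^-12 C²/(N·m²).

E ≈ 7.49×10^5 V/m

Take a coaxial cylindrical Gaussian surface of radius r = 0.499 m and length L (r > 0.176 m).
The whole shell is enclosed: λ_enc = σ·2πR = (-1.88×10^-5)·2π·(0.176) = -2.079×10^-5 C/m.
Gauss's law: E·2πrL = λ_enc L/ε₀.
E = |λ_enc|/(2πε₀r) = (2.079e-5)/(2π·8.85×10^-12·0.499) = 7.49×10^5 N/C.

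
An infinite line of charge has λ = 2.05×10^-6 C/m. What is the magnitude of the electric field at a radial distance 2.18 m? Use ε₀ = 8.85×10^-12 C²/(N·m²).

By cylindrical symmetry E is radial; use a coaxial Gaussian cylinder of radius 2.18 m and length L.
Q_enc = λL, so λ_enc = 2.05×10^-6 C/m.
Since E is radial and uniform over the curved surface, Φ = E·2πrL = Q_enc/ε₀ = λ_enc L/ε₀.
E = |λ_enc|/(2πε₀r) = (2.05×10^-6)/(2π·8.85×10^-12·2.18) = 1.69×10^4 N/C.

1.69e4 N/C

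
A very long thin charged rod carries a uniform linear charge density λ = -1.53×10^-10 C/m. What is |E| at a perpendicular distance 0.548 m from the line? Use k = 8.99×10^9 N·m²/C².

Take a coaxial cylindrical Gaussian surface of radius r = 0.548 m and length L.
Q_enc = λL, so λ_enc = -1.53×10^-10 C/m.
Applying ∮E·dA = Q_enc/ε₀ with the end caps contributing no flux:
E = 2k|λ_enc|/r = 2(8.99×10^9)(1.53e-10)/(0.548) = 5.02 N/C.

E = 5.02 N/C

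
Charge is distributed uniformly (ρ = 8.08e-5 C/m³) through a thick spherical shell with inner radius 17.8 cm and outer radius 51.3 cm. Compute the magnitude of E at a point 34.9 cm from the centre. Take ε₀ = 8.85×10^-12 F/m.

|E| ≈ 9.21e5 N/C

Take a concentric spherical Gaussian surface of radius r = 34.9 cm (within the shell material, 17.8 cm < r < 51.3 cm).
Enclosed charge is the volume from a to r: Q_enc = (4π/3)ρ(r³ − a³) = 1.248e-5 C.
By Gauss's law, ∮E·dA = E·4πr² = Q_enc/ε₀.
E = |Q_enc|/(4πε₀r²) = (1.248×10^-5)/(4π·8.85×10^-12·(0.349)²) = 9.21e5 N/C.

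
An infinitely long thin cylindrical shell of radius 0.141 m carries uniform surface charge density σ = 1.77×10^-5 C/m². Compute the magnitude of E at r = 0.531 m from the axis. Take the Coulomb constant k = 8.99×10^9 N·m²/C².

E = 5.31e5 V/m

Coaxial Gaussian cylinder, radius r = 0.531 m, length L (r > 0.141 m).
The whole shell is enclosed: λ_enc = σ·2πR = (1.77×10^-5)·2π·(0.141) = 1.568×10^-5 C/m.
Since E is radial and uniform over the curved surface, Φ = E·2πrL = Q_enc/ε₀ = λ_enc L/ε₀.
E = 2k|λ_enc|/r = 2(8.99×10^9)(1.568×10^-5)/(0.531) = 5.31×10^5 N/C.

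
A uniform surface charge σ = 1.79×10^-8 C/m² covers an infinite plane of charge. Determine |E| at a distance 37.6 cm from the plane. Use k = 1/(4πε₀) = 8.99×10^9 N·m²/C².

The symmetry is planar: E is normal to the sheet and the same magnitude on both sides. Take a pillbox straddling the sheet with end-cap area A.
Only the two end caps contribute flux: Φ = 2EA. With Q_enc = σA, Gauss's law gives E = |σ|/(2ε₀).
E = 2πk|σ| = 2π(8.99×10^9)(1.79e-8) = 1.01×10^3 N/C.

E = 1.01×10^3 N/C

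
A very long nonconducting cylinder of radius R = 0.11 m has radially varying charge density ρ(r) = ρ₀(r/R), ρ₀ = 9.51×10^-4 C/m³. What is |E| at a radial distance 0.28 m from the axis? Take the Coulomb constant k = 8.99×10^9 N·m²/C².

|E| = 1.55×10^6 V/m

By cylindrical symmetry E is radial; use a coaxial Gaussian cylinder of radius 0.28 m and length L (r > R, full charge per length enclosed).
λ_enc = 2π ∫₀^R ρ₀(r'/R)^1 r' dr' = 2πρ₀R²/3 = 2.41×10^-5 C/m.
Applying ∮E·dA = Q_enc/ε₀ with the end caps contributing no flux:
E = 2k|λ_enc|/r = 2(8.99×10^9)(2.41e-5)/(0.28) = 1.55e6 N/C.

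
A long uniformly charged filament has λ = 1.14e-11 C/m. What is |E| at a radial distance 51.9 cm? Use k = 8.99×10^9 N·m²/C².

Take a coaxial cylindrical Gaussian surface of radius r = 51.9 cm and length L.
Q_enc = λL, so λ_enc = 1.14×10^-11 C/m.
Applying ∮E·dA = Q_enc/ε₀ with the end caps contributing no flux:
E = 2k|λ_enc|/r = 2(8.99×10^9)(1.14×10^-11)/(0.519) = 0.395 N/C.

|E| = 0.395 V/m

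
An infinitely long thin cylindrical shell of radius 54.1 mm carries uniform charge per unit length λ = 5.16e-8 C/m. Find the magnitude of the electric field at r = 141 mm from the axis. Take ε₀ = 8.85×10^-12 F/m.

E ≈ 6.58×10^3 N/C

By cylindrical symmetry E is radial; use a coaxial Gaussian cylinder of radius 141 mm and length L (r > 54.1 mm).
The full line charge is enclosed: λ_enc = 5.16e-8 C/m.
Gauss's law: E·2πrL = λ_enc L/ε₀.
E = |λ_enc|/(2πε₀r) = (5.16×10^-8)/(2π·8.85×10^-12·0.141) = 6.58×10^3 N/C.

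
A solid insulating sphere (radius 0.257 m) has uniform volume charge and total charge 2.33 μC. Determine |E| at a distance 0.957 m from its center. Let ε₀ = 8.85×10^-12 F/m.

Use a concentric Gaussian sphere at r = 0.957 m (r > R, so the entire charge is enclosed).
Q_enc = 2.33 μC = 2.33×10^-6 C.
Since E is radial and uniform over the Gaussian sphere, Φ = E·4πr² = Q_enc/ε₀.
E = |Q_enc|/(4πε₀r²) = (2.33e-6)/(4π·8.85×10^-12·(0.957)²) = 2.29×10^4 N/C.

2.29e4 N/C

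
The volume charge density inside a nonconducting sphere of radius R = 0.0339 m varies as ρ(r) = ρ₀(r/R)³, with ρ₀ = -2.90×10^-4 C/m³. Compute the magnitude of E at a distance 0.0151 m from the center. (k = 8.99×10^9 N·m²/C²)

Use a concentric Gaussian sphere at r = 0.0151 m (r < R).
Q_enc = ∫₀^r ρ(r')·4πr'² dr' = (4πρ₀/R³) ∫₀^r r'^5 dr' = 4πρ₀ r^6/(6·R³) = -1.848e-10 C.
By Gauss's law, ∮E·dA = E·4πr² = Q_enc/ε₀.
E = k|Q_enc|/r² = (8.99×10^9)(1.848×10^-10)/(0.0151)² = 7.29×10^3 N/C.

|E| = 7.29e3 N/C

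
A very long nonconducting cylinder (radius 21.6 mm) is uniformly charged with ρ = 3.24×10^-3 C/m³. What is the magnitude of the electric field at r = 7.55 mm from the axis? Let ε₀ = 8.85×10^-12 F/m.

|E| = 1.38×10^6 N/C

Choose a coaxial cylinder of radius r = 7.55 mm (arbitrary length L) as the Gaussian surface (r < R).
Charge inside radius r per length L is ρ·πr²·L, so λ_enc = ρπr² = 5.802×10^-7 C/m.
Applying ∮E·dA = Q_enc/ε₀ with the end caps contributing no flux:
E = |λ_enc|/(2πε₀r) = (5.802×10^-7)/(2π·8.85×10^-12·0.00755) = 1.38×10^6 N/C.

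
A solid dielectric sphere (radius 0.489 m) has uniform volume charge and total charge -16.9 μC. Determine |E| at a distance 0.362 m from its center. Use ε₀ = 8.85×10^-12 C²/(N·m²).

Symmetry ⇒ E = E(r) r̂. Gaussian sphere of radius r = 0.362 m (r < R).
Only the charge within r is enclosed: Q_enc = Q·(r/R)³ = (-16.9 μC)·(0.362 m/0.489 m)³ = -6.856×10^-6 C.
Gauss's law: E·4πr² = Q_enc/ε₀.
E = |Q_enc|/(4πε₀r²) = (6.856e-6)/(4π·8.85×10^-12·(0.362)²) = 4.70e5 N/C.

|E| = 4.70×10^5 V/m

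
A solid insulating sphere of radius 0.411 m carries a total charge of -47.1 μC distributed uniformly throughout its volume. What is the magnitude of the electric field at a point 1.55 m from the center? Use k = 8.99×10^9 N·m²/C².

|E| ≈ 1.76e5 N/C

Take a concentric spherical Gaussian surface of radius r = 1.55 m (r > R, so the entire charge is enclosed).
Q_enc = -47.1 μC = -4.71e-5 C.
By Gauss's law, ∮E·dA = E·4πr² = Q_enc/ε₀.
E = k|Q_enc|/r² = (8.99×10^9)(4.71×10^-5)/(1.55)² = 1.76×10^5 N/C.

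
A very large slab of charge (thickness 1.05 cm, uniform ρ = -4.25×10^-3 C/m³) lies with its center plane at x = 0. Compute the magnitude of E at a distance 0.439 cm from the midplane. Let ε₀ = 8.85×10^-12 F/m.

|E| = 2.11×10^6 V/m

By symmetry E is perpendicular to the slab. A Gaussian pillbox from −0.439 cm to +0.439 cm (face area A) lies entirely within the slab.
Q_enc = ρ·(2x)·A and flux = 2EA, so 2EA = 2ρxA/ε₀ ⇒ E = |ρ|x/ε₀.
E = (4.25e-3)(0.00439)/(8.85×10^-12) = 2.11×10^6 N/C.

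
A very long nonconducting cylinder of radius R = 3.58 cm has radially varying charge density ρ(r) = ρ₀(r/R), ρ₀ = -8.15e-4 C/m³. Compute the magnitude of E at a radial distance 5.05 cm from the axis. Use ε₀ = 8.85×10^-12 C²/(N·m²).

Coaxial Gaussian cylinder, radius r = 5.05 cm, length L (r > R, full charge per length enclosed).
λ_enc = 2π ∫₀^R ρ₀(r'/R)^1 r' dr' = 2πρ₀R²/3 = -2.188e-6 C/m.
By Gauss's law (flux through the curved wall only), E·2πrL = λ_enc L/ε₀.
E = |λ_enc|/(2πε₀r) = (2.188e-6)/(2π·8.85×10^-12·0.0505) = 7.79×10^5 N/C.

E = 7.79×10^5 N/C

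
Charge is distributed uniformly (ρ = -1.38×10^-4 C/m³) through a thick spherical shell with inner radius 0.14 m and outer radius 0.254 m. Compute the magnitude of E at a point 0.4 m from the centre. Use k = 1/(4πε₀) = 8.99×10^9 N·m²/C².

E = 4.43×10^5 V/m

Symmetry ⇒ E = E(r) r̂. Gaussian sphere of radius r = 0.4 m (r > 0.254 m, enclosing the whole shell).
Q_enc = ρ·(4π/3)(b³ − a³) = (-1.38×10^-4)·(4π/3)·((0.254)³ − (0.14)³) = -7.886e-6 C.
By Gauss's law, ∮E·dA = E·4πr² = Q_enc/ε₀.
E = k|Q_enc|/r² = (8.99×10^9)(7.886×10^-6)/(0.4)² = 4.43×10^5 N/C.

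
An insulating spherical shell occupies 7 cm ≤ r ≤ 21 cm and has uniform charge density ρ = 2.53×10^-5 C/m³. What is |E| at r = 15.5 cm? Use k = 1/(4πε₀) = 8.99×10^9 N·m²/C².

|E| ≈ 1.34×10^5 V/m

Symmetry ⇒ E = E(r) r̂. Gaussian sphere of radius r = 15.5 cm (within the shell material, 7 cm < r < 21 cm).
Enclosed charge is the volume from a to r: Q_enc = (4π/3)ρ(r³ − a³) = 3.583e-7 C.
By Gauss's law, ∮E·dA = E·4πr² = Q_enc/ε₀.
E = k|Q_enc|/r² = (8.99×10^9)(3.583×10^-7)/(0.155)² = 1.34×10^5 N/C.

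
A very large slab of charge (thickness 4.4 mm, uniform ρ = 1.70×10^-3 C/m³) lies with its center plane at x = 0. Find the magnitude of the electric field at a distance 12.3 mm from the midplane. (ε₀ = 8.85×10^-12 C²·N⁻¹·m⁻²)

The point |x| = 12.3 mm lies outside the slab (half-thickness 0.0022 m). A symmetric pillbox spanning the full slab encloses Q_enc = ρ·d·A.
Flux = 2EA ⇒ E = |ρ|d/(2ε₀), independent of distance outside.
E = (1.70×10^-3)(0.0044)/(2·8.85×10^-12) = 4.23e5 N/C.

|E| = 4.23×10^5 N/C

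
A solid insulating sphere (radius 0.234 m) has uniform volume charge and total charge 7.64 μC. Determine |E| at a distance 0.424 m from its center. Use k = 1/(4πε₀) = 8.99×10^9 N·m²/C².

By spherical symmetry E is radial; choose a Gaussian sphere of radius r = 0.424 m (r > R, so the entire charge is enclosed).
Q_enc = 7.64 μC = 7.64×10^-6 C.
Since E is radial and uniform over the Gaussian sphere, Φ = E·4πr² = Q_enc/ε₀.
E = k|Q_enc|/r² = (8.99×10^9)(7.64×10^-6)/(0.424)² = 3.82×10^5 N/C.

|E| = 3.82×10^5 V/m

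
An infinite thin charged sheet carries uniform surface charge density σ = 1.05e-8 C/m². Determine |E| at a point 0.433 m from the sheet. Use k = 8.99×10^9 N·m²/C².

E = 593 V/m

Choose a cylindrical pillbox piercing the sheet, end faces (area A) parallel to it.
Flux Φ = 2EA and Q_enc = σA, so 2EA = σA/ε₀ ⇒ E = |σ|/(2ε₀), independent of distance.
E = 2πk|σ| = 2π(8.99×10^9)(1.05×10^-8) = 593 N/C.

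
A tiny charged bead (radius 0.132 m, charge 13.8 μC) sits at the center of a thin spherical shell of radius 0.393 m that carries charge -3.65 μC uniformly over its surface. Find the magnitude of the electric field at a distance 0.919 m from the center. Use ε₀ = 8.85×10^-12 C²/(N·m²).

Use a concentric Gaussian sphere at r = 0.919 m (r > 0.393 m, enclosing both).
Q_enc = (13.8 μC) + (-3.65 μC) = 1.015e-5 C.
Since E is radial and uniform over the Gaussian sphere, Φ = E·4πr² = Q_enc/ε₀.
E = |Q_enc|/(4πε₀r²) = (1.015×10^-5)/(4π·8.85×10^-12·(0.919)²) = 1.08×10^5 N/C.

E = 1.08e5 N/C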